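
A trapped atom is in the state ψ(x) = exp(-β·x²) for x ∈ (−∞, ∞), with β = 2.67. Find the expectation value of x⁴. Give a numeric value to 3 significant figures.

⟨x⁴⟩ = ∫ x⁴·|ψ|² dx / ∫|ψ|² dx (integrals over the domain).
Gaussian moments: ∫x^(2j)·e^(−2βx²) dx = (2j−1)!!/(4β)^j · √(π/(2β)), odd powers integrate to 0; here √(π/(2β)) = 0.76702.
State is unnormalized: ∫|ψ|² dx = 0.76702, and ∫ψ*·x⁴·ψ dx = 0.020174, so ⟨x⁴⟩ = 0.020174 / 0.76702.
⟨x⁴⟩ = 0.026301.

0.0263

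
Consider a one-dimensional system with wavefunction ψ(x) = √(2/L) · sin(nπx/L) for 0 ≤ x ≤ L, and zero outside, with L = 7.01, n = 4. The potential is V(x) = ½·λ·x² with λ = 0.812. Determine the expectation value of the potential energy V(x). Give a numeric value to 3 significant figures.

6.59

⟨V⟩ = ∫ V(x)·|ψ|² dx.
With sin²θ = (1 − cos2θ)/2 on 0 ≤ x ≤ L: ∫sin²(nπx/L) dx = L/2, ∫x·sin²(nπx/L) dx = L²/4, ∫x²·sin²(nπx/L) dx = L³·(1/6 − 1/(4n²π²)); higher powers xᵏ the same way, integrating xᵏ·cos(2nπx/L) by parts.
⟨V⟩ = 6.5871.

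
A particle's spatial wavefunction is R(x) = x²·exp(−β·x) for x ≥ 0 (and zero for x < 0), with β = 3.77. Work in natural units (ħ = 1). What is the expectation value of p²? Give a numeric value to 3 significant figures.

p² R = −ħ² d²R/dx²; ⟨p²⟩ = −ħ² ∫ R*·R'' dx / ∫|R|² dx.
Differentiate x²·exp(−β·x) with the product rule; every integrand then reduces to terms xʲ·e^(−2βx) on [0, ∞), with ∫₀^∞ xʲ·e^(−2βx) dx = j!/(2β)^(j+1).
State is unnormalized: ∫|R|² dx = 0.00098481, and ∫R*·(−ħ² R'') dx = 0.0046657, so ⟨p²⟩ = 0.0046657 / 0.00098481.
⟨p²⟩ = 4.7376.

4.74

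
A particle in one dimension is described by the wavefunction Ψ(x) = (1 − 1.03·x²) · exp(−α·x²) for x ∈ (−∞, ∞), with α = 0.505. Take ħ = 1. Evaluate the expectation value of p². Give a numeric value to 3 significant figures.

p² Ψ = −ħ² d²Ψ/dx²; ⟨p²⟩ = −ħ² ∫ Ψ*·Ψ'' dx / ∫|Ψ|² dx.
Expand each integrand as polynomial × e^(−2αx²) and use ∫x^(2j)·e^(−2αx²) dx = (2j−1)!!/(4α)^j · √(π/(2α)), odd powers → 0; here √(π/(2α)) = 1.7637. Differentiate with the product rule, d/dx e^(−αx²) = −2αx·e^(−αx²).
State is unnormalized: ∫|Ψ|² dx = 1.3407, and ∫Ψ*·(−ħ² Ψ'') dx = 3.4199, so ⟨p²⟩ = 3.4199 / 1.3407.
⟨p²⟩ = 2.5508.

2.55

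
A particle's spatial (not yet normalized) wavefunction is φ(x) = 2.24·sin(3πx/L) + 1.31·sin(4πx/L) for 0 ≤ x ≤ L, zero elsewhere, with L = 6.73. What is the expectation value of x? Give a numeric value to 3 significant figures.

2.20

⟨x⟩ = ∫ x·|φ|² dx / ∫|φ|² dx (integrals over the domain).
On 0 ≤ x ≤ L (j ≠ l): ∫sin²(jπx/L) dx = L/2, ∫sin(jπx/L)·sin(lπx/L) dx = 0; diagonal moments ∫x·sin²(jπx/L) dx = L²/4, ∫x²·sin²(jπx/L) dx = L³·(1/6 − 1/(4j²π²)); cross terms ∫x·sin(jπx/L)·sin(lπx/L) dx = 0 for j + l even and −4jlL²/(π²(j² − l²)²) for j + l odd, ∫x²·sin(jπx/L)·sin(lπx/L) dx = (−1)^(j+l)·4jlL³/(π²(j² − l²)²); higher powers the same way via product-to-sum and parts.
State is unnormalized: ∫|φ|² dx = 22.659, and ∫φ*·x·φ dx = 49.864, so ⟨x⟩ = 49.864 / 22.659.
⟨x⟩ = 2.2006.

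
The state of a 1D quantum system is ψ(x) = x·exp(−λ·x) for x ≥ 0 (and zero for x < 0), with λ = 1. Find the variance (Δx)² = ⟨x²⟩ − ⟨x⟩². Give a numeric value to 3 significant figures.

0.750

Compute ⟨x⟩ and ⟨x²⟩ separately, then (Δx)² = ⟨x²⟩ − ⟨x⟩².
Every integrand reduces to terms xʲ·e^(−2λx) on [0, ∞); use ∫₀^∞ xʲ·e^(−2λx) dx = j!/(2λ)^(j+1).
Normalization: ∫|ψ|² dx = 0.25000.
⟨x⟩ = 1.5000 and ⟨x²⟩ = 3.0000.
(Δx)² = 3.0000 − (1.5000)² = 0.75000.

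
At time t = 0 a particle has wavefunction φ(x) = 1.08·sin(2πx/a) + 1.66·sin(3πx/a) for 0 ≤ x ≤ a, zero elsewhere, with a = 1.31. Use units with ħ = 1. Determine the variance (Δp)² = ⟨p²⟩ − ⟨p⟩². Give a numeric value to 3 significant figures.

Compute ⟨p⟩ and ⟨p²⟩ separately; (Δp)² = ⟨p²⟩ − ⟨p⟩².
d²/dx² sin(jπx/a) = −(jπ/a)²·sin(jπx/a); on 0 ≤ x ≤ a, ∫sin²(jπx/a) dx = a/2 and ∫sin(jπx/a)·sin(lπx/a) dx = 0 for j ≠ l, so only diagonal terms survive in ∫|φ|² and ∫φ·φ″; ∫φ·φ′ dx = [φ²/2] between the walls = 0.
Normalization: ∫|φ|² dx = 2.5689.
⟨p⟩ = 0.0000 and ⟨p²⟩ = 43.209.
(Δp)² = 43.209 − (0.0000)² = 43.209.

43.2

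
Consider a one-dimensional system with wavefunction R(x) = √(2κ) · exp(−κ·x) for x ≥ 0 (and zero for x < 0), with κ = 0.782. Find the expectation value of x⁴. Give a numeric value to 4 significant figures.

⟨x⁴⟩ = ∫ x⁴·|R|² dx (integrals over the domain).
Every integrand reduces to terms xʲ·e^(−2κx) on [0, ∞); use ∫₀^∞ xʲ·e^(−2κx) dx = j!/(2κ)^(j+1).
⟨x⁴⟩ = 4.0111.

4.011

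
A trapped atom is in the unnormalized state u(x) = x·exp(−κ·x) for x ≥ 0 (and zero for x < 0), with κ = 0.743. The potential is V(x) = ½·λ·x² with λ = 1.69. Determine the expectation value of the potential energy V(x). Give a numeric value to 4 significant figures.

⟨V⟩ = ∫ V(x)·|u|² dx / ∫|u|² dx.
Every integrand reduces to terms xʲ·e^(−2κx) on [0, ∞); use ∫₀^∞ xʲ·e^(−2κx) dx = j!/(2κ)^(j+1).
State is unnormalized: ∫|u|² dx = 0.60950, and ∫u*·V(x)·u dx = 2.7988, so ⟨V⟩ = 2.7988 / 0.60950.
⟨V⟩ = 4.5920.

4.592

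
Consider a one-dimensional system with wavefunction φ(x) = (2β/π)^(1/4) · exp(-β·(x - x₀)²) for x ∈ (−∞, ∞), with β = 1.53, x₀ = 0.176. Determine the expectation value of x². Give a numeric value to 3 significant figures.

0.194

⟨x²⟩ = ∫ x²·|φ|² dx (integrals over the domain).
Gaussian moments (u = x − x₀): ∫u^(2j)·e^(−2βu²) du = (2j−1)!!/(4β)^j · √(π/(2β)), odd powers integrate to 0; here √(π/(2β)) = 1.0132.
⟨x²⟩ = 0.19437.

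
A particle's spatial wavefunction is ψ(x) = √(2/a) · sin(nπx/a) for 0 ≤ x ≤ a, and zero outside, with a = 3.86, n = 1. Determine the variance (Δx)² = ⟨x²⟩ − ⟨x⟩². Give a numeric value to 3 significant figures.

0.487

Compute ⟨x⟩ and ⟨x²⟩ separately, then (Δx)² = ⟨x²⟩ − ⟨x⟩².
With sin²θ = (1 − cos2θ)/2 on 0 ≤ x ≤ a: ∫sin²(nπx/a) dx = a/2, ∫x·sin²(nπx/a) dx = a²/4, ∫x²·sin²(nπx/a) dx = a³·(1/6 − 1/(4n²π²)); higher powers xᵏ the same way, integrating xᵏ·cos(2nπx/a) by parts.
⟨x⟩ = 1.9300 and ⟨x²⟩ = 4.2117.
(Δx)² = 4.2117 − (1.9300)² = 0.48681.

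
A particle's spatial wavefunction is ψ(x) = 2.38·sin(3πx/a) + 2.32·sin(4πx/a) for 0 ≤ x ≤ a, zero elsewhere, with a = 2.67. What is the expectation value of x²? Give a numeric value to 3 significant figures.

0.930

⟨x²⟩ = ∫ x²·|ψ|² dx / ∫|ψ|² dx (integrals over the domain).
On 0 ≤ x ≤ a (j ≠ l): ∫sin²(jπx/a) dx = a/2, ∫sin(jπx/a)·sin(lπx/a) dx = 0; diagonal moments ∫x·sin²(jπx/a) dx = a²/4, ∫x²·sin²(jπx/a) dx = a³·(1/6 − 1/(4j²π²)); cross terms ∫x·sin(jπx/a)·sin(lπx/a) dx = 0 for j + l even and −4jla²/(π²(j² − l²)²) for j + l odd, ∫x²·sin(jπx/a)·sin(lπx/a) dx = (−1)^(j+l)·4jla³/(π²(j² − l²)²); higher powers the same way via product-to-sum and parts.
State is unnormalized: ∫|ψ|² dx = 14.747, and ∫ψ*·x²·ψ dx = 13.716, so ⟨x²⟩ = 13.716 / 14.747.
⟨x²⟩ = 0.93005.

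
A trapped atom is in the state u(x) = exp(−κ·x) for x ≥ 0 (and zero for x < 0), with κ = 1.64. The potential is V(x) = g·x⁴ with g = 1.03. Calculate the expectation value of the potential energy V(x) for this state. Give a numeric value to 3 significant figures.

⟨V⟩ = ∫ V(x)·|u|² dx / ∫|u|² dx.
Every integrand reduces to terms xʲ·e^(−2κx) on [0, ∞); use ∫₀^∞ xʲ·e^(−2κx) dx = j!/(2κ)^(j+1).
State is unnormalized: ∫|u|² dx = 0.30488, and ∫u*·V(x)·u dx = 0.065115, so ⟨V⟩ = 0.065115 / 0.30488.
⟨V⟩ = 0.21358.

0.214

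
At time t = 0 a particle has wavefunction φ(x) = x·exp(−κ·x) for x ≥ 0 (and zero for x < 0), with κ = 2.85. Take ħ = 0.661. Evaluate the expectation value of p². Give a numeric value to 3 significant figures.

3.55

p² φ = −ħ² d²φ/dx²; ⟨p²⟩ = −ħ² ∫ φ*·φ'' dx / ∫|φ|² dx.
Differentiate x·exp(−κ·x) with the product rule; every integrand then reduces to terms xʲ·e^(−2κx) on [0, ∞), with ∫₀^∞ xʲ·e^(−2κx) dx = j!/(2κ)^(j+1).
State is unnormalized: ∫|φ|² dx = 0.010800, and ∫φ*·(−ħ² φ'') dx = 0.038326, so ⟨p²⟩ = 0.038326 / 0.010800.
⟨p²⟩ = 3.5489.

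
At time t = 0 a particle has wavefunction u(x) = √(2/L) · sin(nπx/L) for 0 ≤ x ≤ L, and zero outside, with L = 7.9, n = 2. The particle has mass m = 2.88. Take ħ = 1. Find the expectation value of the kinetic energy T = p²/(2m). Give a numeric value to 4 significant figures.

T = −(ħ²/2m) d²/dx², so ⟨T⟩ = −(ħ²/2m) ∫ u*·u'' dx; with m = 2.88.
d/dx sin(nπx/L) = (nπ/L)·cos(nπx/L) and d²/dx² sin(nπx/L) = −(nπ/L)²·sin(nπx/L); on 0 ≤ x ≤ L, ∫sin²(nπx/L) dx = L/2 and ∫sin(nπx/L)·cos(nπx/L) dx = 0.
⟨T⟩ = 0.10982.

0.1098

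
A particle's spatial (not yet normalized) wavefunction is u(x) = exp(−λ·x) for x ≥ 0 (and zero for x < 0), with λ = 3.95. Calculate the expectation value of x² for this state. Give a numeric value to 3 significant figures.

⟨x²⟩ = ∫ x²·|u|² dx / ∫|u|² dx (integrals over the domain).
Every integrand reduces to terms xʲ·e^(−2λx) on [0, ∞); use ∫₀^∞ xʲ·e^(−2λx) dx = j!/(2λ)^(j+1).
State is unnormalized: ∫|u|² dx = 0.12658, and ∫u*·x²·u dx = 0.0040565, so ⟨x²⟩ = 0.0040565 / 0.12658.
⟨x²⟩ = 0.032046.

0.0320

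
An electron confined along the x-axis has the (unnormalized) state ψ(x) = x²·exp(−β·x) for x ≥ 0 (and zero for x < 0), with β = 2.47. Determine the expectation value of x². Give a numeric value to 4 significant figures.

1.229

⟨x²⟩ = ∫ x²·|ψ|² dx / ∫|ψ|² dx (integrals over the domain).
Every integrand reduces to terms xʲ·e^(−2βx) on [0, ∞); use ∫₀^∞ xʲ·e^(−2βx) dx = j!/(2β)^(j+1).
State is unnormalized: ∫|ψ|² dx = 0.0081579, and ∫ψ*·x²·ψ dx = 0.010029, so ⟨x²⟩ = 0.010029 / 0.0081579.
⟨x²⟩ = 1.2293.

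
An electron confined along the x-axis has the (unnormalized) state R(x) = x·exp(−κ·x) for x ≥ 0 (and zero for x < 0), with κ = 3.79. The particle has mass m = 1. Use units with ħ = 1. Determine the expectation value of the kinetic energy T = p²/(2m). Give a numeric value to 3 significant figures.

T = −(ħ²/2m) d²/dx², so ⟨T⟩ = −(ħ²/2m) ∫ R*·R'' dx / ∫|R|² dx; with m = 1.
Differentiate x·exp(−κ·x) with the product rule; every integrand then reduces to terms xʲ·e^(−2κx) on [0, ∞), with ∫₀^∞ xʲ·e^(−2κx) dx = j!/(2κ)^(j+1).
State is unnormalized: ∫|R|² dx = 0.0045922, and ∫R*·(−ħ²/2m · R'') dx = 0.032982, so ⟨T⟩ = 0.032982 / 0.0045922.
⟨T⟩ = 7.1821.

7.18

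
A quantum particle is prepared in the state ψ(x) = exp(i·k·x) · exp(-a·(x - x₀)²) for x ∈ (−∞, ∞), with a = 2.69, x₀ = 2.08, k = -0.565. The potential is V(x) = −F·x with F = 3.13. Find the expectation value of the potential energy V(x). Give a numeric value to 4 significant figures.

⟨V⟩ = ∫ V(x)·|ψ|² dx / ∫|ψ|² dx.
Gaussian moments (u = x − x₀): ∫u^(2j)·e^(−2au²) du = (2j−1)!!/(4a)^j · √(π/(2a)), odd powers integrate to 0; here √(π/(2a)) = 0.76416.
State is unnormalized: ∫|ψ|² dx = 0.76416, and ∫ψ*·V(x)·ψ dx = -4.9750, so ⟨V⟩ = -4.9750 / 0.76416.
⟨V⟩ = -6.5104.

-6.510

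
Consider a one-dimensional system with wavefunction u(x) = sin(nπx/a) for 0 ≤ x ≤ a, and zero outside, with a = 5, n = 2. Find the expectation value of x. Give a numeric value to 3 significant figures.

2.50

⟨x⟩ = ∫ x·|u|² dx / ∫|u|² dx (integrals over the domain).
With sin²θ = (1 − cos2θ)/2 on 0 ≤ x ≤ a: ∫sin²(nπx/a) dx = a/2, ∫x·sin²(nπx/a) dx = a²/4, ∫x²·sin²(nπx/a) dx = a³·(1/6 − 1/(4n²π²)); higher powers xᵏ the same way, integrating xᵏ·cos(2nπx/a) by parts.
State is unnormalized: ∫|u|² dx = 2.5000, and ∫u*·x·u dx = 6.2500, so ⟨x⟩ = 6.2500 / 2.5000.
⟨x⟩ = 2.5000.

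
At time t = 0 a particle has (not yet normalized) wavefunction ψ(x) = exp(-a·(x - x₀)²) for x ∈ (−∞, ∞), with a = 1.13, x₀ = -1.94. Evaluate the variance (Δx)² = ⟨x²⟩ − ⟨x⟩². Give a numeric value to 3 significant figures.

0.221

Compute ⟨x⟩ and ⟨x²⟩ separately, then (Δx)² = ⟨x²⟩ − ⟨x⟩².
Gaussian moments (u = x − x₀): ∫u^(2j)·e^(−2au²) du = (2j−1)!!/(4a)^j · √(π/(2a)), odd powers integrate to 0; here √(π/(2a)) = 1.1790.
Normalization: ∫|ψ|² dx = 1.1790.
⟨x⟩ = -1.9400 and ⟨x²⟩ = 3.9848.
(Δx)² = 3.9848 − (-1.9400)² = 0.22124.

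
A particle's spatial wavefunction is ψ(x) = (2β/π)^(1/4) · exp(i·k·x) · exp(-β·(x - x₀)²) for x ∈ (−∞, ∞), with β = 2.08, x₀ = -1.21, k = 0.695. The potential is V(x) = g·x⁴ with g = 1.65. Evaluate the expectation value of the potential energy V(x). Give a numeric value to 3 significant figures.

5.35

⟨V⟩ = ∫ V(x)·|ψ|² dx.
Gaussian moments (u = x − x₀): ∫u^(2j)·e^(−2βu²) du = (2j−1)!!/(4β)^j · √(π/(2β)), odd powers integrate to 0; here √(π/(2β)) = 0.86902.
⟨V⟩ = 5.3506.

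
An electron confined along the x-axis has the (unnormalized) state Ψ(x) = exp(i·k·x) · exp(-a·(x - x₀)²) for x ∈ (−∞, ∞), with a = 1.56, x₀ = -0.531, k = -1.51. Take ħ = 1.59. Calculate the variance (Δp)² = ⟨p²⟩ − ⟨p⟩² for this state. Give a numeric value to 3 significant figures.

Compute ⟨p⟩ and ⟨p²⟩ separately; (Δp)² = ⟨p²⟩ − ⟨p⟩².
Gaussian moments (u = x − x₀): ∫u^(2j)·e^(−2au²) du = (2j−1)!!/(4a)^j · √(π/(2a)), odd powers integrate to 0; here √(π/(2a)) = 1.0035. Derivatives: Ψ′ = (ik − 2au)·Ψ, Ψ″ = ((ik − 2au)² − 2a)·Ψ; the odd-in-u pieces drop out.
Normalization: ∫|Ψ|² dx = 1.0035.
⟨p⟩ = -2.4009 and ⟨p²⟩ = 9.7082.
(Δp)² = 9.7082 − (-2.4009)² = 3.9438.

3.94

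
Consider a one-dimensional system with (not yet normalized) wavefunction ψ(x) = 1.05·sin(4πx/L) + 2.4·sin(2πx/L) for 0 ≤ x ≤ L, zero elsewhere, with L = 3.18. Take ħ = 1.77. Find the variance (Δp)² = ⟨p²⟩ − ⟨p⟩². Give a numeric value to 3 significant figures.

Compute ⟨p⟩ and ⟨p²⟩ separately; (Δp)² = ⟨p²⟩ − ⟨p⟩².
d²/dx² sin(jπx/L) = −(jπ/L)²·sin(jπx/L); on 0 ≤ x ≤ L, ∫sin²(jπx/L) dx = L/2 and ∫sin(jπx/L)·sin(lπx/L) dx = 0 for j ≠ l, so only diagonal terms survive in ∫|ψ|² and ∫ψ·ψ″; ∫ψ·ψ′ dx = [ψ²/2] between the walls = 0.
Normalization: ∫|ψ|² dx = 10.911.
⟨p⟩ = 0.0000 and ⟨p²⟩ = 18.126.
(Δp)² = 18.126 − (0.0000)² = 18.126.

18.1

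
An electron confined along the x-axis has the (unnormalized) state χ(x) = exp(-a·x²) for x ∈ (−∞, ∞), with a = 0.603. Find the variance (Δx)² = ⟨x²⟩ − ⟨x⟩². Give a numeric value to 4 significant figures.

0.4146

Compute ⟨x⟩ and ⟨x²⟩ separately, then (Δx)² = ⟨x²⟩ − ⟨x⟩².
Gaussian moments: ∫x^(2j)·e^(−2ax²) dx = (2j−1)!!/(4a)^j · √(π/(2a)), odd powers integrate to 0; here √(π/(2a)) = 1.6140.
Normalization: ∫|χ|² dx = 1.6140.
⟨x⟩ = 0.0000 and ⟨x²⟩ = 0.41459.
(Δx)² = 0.41459 − (0.0000)² = 0.41459.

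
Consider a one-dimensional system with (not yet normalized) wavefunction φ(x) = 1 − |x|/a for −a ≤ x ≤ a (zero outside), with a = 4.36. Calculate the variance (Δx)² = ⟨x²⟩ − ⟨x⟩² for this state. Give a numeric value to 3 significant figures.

Compute ⟨x⟩ and ⟨x²⟩ separately, then (Δx)² = ⟨x²⟩ − ⟨x⟩².
φ is even, so ∫ over [−a, a] = 2∫₀ᵃ with φ = 1 − x/a there: ∫₀ᵃ (1 − x/a)² dx = a/3, ∫₀ᵃ x²(1 − x/a)² dx = a³/30, ∫₀ᵃ x⁴(1 − x/a)² dx = a⁵/105.
Normalization: ∫|φ|² dx = 2.9067.
⟨x⟩ = 0.0000 and ⟨x²⟩ = 1.9010.
(Δx)² = 1.9010 − (0.0000)² = 1.9010.

1.90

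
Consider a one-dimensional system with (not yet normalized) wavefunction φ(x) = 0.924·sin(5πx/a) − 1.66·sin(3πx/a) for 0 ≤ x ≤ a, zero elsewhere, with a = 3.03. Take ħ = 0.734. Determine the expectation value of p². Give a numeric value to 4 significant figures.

p² φ = −ħ² d²φ/dx²; ⟨p²⟩ = −ħ² ∫ φ*·φ'' dx / ∫|φ|² dx.
d²/dx² sin(jπx/a) = −(jπ/a)²·sin(jπx/a); on 0 ≤ x ≤ a, ∫sin²(jπx/a) dx = a/2 and ∫sin(jπx/a)·sin(lπx/a) dx = 0 for j ≠ l, so only diagonal terms survive in ∫|φ|² and ∫φ·φ″; ∫φ·φ′ dx = [φ²/2] between the walls = 0.
State is unnormalized: ∫|φ|² dx = 5.4682, and ∫φ*·(−ħ² φ'') dx = 40.489, so ⟨p²⟩ = 40.489 / 5.4682.
⟨p²⟩ = 7.4045.

7.405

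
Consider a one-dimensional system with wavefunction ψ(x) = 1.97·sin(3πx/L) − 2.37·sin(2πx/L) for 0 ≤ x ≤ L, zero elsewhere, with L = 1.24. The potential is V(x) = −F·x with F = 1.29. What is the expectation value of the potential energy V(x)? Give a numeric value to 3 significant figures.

-1.11

⟨V⟩ = ∫ V(x)·|ψ|² dx / ∫|ψ|² dx.
On 0 ≤ x ≤ L (j ≠ l): ∫sin²(jπx/L) dx = L/2, ∫sin(jπx/L)·sin(lπx/L) dx = 0; diagonal moments ∫x·sin²(jπx/L) dx = L²/4, ∫x²·sin²(jπx/L) dx = L³·(1/6 − 1/(4j²π²)); cross terms ∫x·sin(jπx/L)·sin(lπx/L) dx = 0 for j + l even and −4jlL²/(π²(j² − l²)²) for j + l odd, ∫x²·sin(jπx/L)·sin(lπx/L) dx = (−1)^(j+l)·4jlL³/(π²(j² − l²)²); higher powers the same way via product-to-sum and parts.
State is unnormalized: ∫|ψ|² dx = 5.8886, and ∫ψ*·V(x)·ψ dx = -6.5113, so ⟨V⟩ = -6.5113 / 5.8886.
⟨V⟩ = -1.1057.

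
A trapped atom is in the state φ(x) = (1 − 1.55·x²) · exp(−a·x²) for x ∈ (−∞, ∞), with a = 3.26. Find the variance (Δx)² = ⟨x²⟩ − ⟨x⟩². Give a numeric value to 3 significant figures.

Compute ⟨x⟩ and ⟨x²⟩ separately, then (Δx)² = ⟨x²⟩ − ⟨x⟩².
Expand each integrand as polynomial × e^(−2ax²) and use ∫x^(2j)·e^(−2ax²) dx = (2j−1)!!/(4a)^j · √(π/(2a)), odd powers → 0; here √(π/(2a)) = 0.69415.
Normalization: ∫|φ|² dx = 0.55855.
⟨x⟩ = 0.0000 and ⟨x²⟩ = 0.047532.
(Δx)² = 0.047532 − (0.0000)² = 0.047532.

0.0475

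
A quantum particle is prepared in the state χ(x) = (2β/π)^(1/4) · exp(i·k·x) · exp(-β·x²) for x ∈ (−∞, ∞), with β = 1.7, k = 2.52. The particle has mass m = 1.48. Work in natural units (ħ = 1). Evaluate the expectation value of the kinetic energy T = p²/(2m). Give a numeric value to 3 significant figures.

2.72

T = −(ħ²/2m) d²/dx², so ⟨T⟩ = −(ħ²/2m) ∫ χ*·χ'' dx; with m = 1.48.
Gaussian moments: ∫x^(2j)·e^(−2βx²) dx = (2j−1)!!/(4β)^j · √(π/(2β)), odd powers integrate to 0; here √(π/(2β)) = 0.96125. Derivatives: χ′ = (ik − 2βx)·χ, χ″ = ((ik − 2βx)² − 2β)·χ; the odd-in-x pieces drop out.
⟨T⟩ = 2.7197.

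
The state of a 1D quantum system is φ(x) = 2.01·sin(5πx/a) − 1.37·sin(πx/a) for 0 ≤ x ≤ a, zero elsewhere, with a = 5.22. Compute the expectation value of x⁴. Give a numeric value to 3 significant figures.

117.

⟨x⁴⟩ = ∫ x⁴·|φ|² dx / ∫|φ|² dx (integrals over the domain).
On 0 ≤ x ≤ a (j ≠ l): ∫sin²(jπx/a) dx = a/2, ∫sin(jπx/a)·sin(lπx/a) dx = 0; diagonal moments ∫x·sin²(jπx/a) dx = a²/4, ∫x²·sin²(jπx/a) dx = a³·(1/6 − 1/(4j²π²)); cross terms ∫x·sin(jπx/a)·sin(lπx/a) dx = 0 for j + l even and −4jla²/(π²(j² − l²)²) for j + l odd, ∫x²·sin(jπx/a)·sin(lπx/a) dx = (−1)^(j+l)·4jla³/(π²(j² − l²)²); higher powers the same way via product-to-sum and parts.
State is unnormalized: ∫|φ|² dx = 15.443, and ∫φ*·x⁴·φ dx = 1807.3, so ⟨x⁴⟩ = 1807.3 / 15.443.
⟨x⁴⟩ = 117.03.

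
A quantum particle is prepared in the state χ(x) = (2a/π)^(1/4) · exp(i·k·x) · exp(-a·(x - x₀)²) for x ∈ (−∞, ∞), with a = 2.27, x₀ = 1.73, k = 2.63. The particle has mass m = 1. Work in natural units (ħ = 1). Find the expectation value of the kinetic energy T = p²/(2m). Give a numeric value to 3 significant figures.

T = −(ħ²/2m) d²/dx², so ⟨T⟩ = −(ħ²/2m) ∫ χ*·χ'' dx; with m = 1.
Gaussian moments (u = x − x₀): ∫u^(2j)·e^(−2au²) du = (2j−1)!!/(4a)^j · √(π/(2a)), odd powers integrate to 0; here √(π/(2a)) = 0.83185. Derivatives: χ′ = (ik − 2au)·χ, χ″ = ((ik − 2au)² − 2a)·χ; the odd-in-u pieces drop out.
⟨T⟩ = 4.5935.

4.59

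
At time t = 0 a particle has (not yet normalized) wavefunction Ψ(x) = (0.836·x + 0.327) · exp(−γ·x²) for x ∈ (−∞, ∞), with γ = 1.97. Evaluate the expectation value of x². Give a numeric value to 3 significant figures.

⟨x²⟩ = ∫ x²·|Ψ|² dx / ∫|Ψ|² dx (integrals over the domain).
Expand each integrand as polynomial × e^(−2γx²) and use ∫x^(2j)·e^(−2γx²) dx = (2j−1)!!/(4γ)^j · √(π/(2γ)), odd powers → 0; here √(π/(2γ)) = 0.89295.
State is unnormalized: ∫|Ψ|² dx = 0.17468, and ∫Ψ*·x²·Ψ dx = 0.042268, so ⟨x²⟩ = 0.042268 / 0.17468.
⟨x²⟩ = 0.24198.

0.242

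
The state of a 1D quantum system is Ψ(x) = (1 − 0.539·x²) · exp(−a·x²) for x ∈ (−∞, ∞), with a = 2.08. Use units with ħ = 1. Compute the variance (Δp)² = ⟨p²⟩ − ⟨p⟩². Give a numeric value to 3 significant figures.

Compute ⟨p⟩ and ⟨p²⟩ separately; (Δp)² = ⟨p²⟩ − ⟨p⟩².
Expand each integrand as polynomial × e^(−2ax²) and use ∫x^(2j)·e^(−2ax²) dx = (2j−1)!!/(4a)^j · √(π/(2a)), odd powers → 0; here √(π/(2a)) = 0.86902. Differentiate with the product rule, d/dx e^(−ax²) = −2ax·e^(−ax²).
Normalization: ∫|Ψ|² dx = 0.76736.
⟨p⟩ = 0.0000 and ⟨p²⟩ = 2.7299.
(Δp)² = 2.7299 − (0.0000)² = 2.7299.

2.73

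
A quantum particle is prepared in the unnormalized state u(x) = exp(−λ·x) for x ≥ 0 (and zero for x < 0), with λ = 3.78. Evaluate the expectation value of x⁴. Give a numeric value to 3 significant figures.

0.00735

⟨x⁴⟩ = ∫ x⁴·|u|² dx / ∫|u|² dx (integrals over the domain).
Every integrand reduces to terms xʲ·e^(−2λx) on [0, ∞); use ∫₀^∞ xʲ·e^(−2λx) dx = j!/(2λ)^(j+1).
State is unnormalized: ∫|u|² dx = 0.13228, and ∫u*·x⁴·u dx = 0.00097186, so ⟨x⁴⟩ = 0.00097186 / 0.13228.
⟨x⁴⟩ = 0.0073472.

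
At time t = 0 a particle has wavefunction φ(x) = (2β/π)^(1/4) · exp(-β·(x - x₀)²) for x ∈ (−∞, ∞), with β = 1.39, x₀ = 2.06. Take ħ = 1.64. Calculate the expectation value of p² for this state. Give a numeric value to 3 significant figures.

p² φ = −ħ² d²φ/dx²; ⟨p²⟩ = −ħ² ∫ φ*·φ'' dx.
Gaussian moments (u = x − x₀): ∫u^(2j)·e^(−2βu²) du = (2j−1)!!/(4β)^j · √(π/(2β)), odd powers integrate to 0; here √(π/(2β)) = 1.0630. Derivatives: d/dx e^(−βu²) = −2βu·e^(−βu²), d²/dx² e^(−βu²) = (4β²u² − 2β)·e^(−βu²).
⟨p²⟩ = 3.7385.

3.74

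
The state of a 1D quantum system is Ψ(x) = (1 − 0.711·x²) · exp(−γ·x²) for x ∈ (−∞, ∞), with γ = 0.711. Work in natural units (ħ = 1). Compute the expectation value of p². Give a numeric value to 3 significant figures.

p² Ψ = −ħ² d²Ψ/dx²; ⟨p²⟩ = −ħ² ∫ Ψ*·Ψ'' dx / ∫|Ψ|² dx.
Expand each integrand as polynomial × e^(−2γx²) and use ∫x^(2j)·e^(−2γx²) dx = (2j−1)!!/(4γ)^j · √(π/(2γ)), odd powers → 0; here √(π/(2γ)) = 1.4864. Differentiate with the product rule, d/dx e^(−γx²) = −2γx·e^(−γx²).
State is unnormalized: ∫|Ψ|² dx = 1.0219, and ∫Ψ*·(−ħ² Ψ'') dx = 2.0476, so ⟨p²⟩ = 2.0476 / 1.0219.
⟨p²⟩ = 2.0037.

2.00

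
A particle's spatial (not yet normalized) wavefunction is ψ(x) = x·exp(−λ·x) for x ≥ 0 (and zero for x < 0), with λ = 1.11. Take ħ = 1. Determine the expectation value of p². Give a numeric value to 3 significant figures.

p² ψ = −ħ² d²ψ/dx²; ⟨p²⟩ = −ħ² ∫ ψ*·ψ'' dx / ∫|ψ|² dx.
Differentiate x·exp(−λ·x) with the product rule; every integrand then reduces to terms xʲ·e^(−2λx) on [0, ∞), with ∫₀^∞ xʲ·e^(−2λx) dx = j!/(2λ)^(j+1).
State is unnormalized: ∫|ψ|² dx = 0.18280, and ∫ψ*·(−ħ² ψ'') dx = 0.22523, so ⟨p²⟩ = 0.22523 / 0.18280.
⟨p²⟩ = 1.2321.

1.23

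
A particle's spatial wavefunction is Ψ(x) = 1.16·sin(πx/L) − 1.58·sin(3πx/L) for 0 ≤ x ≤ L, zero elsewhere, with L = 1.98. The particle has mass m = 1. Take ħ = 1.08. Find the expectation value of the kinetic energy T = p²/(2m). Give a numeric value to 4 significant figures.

9.100

T = −(ħ²/2m) d²/dx², so ⟨T⟩ = −(ħ²/2m) ∫ Ψ*·Ψ'' dx / ∫|Ψ|² dx; with m = 1.
d²/dx² sin(jπx/L) = −(jπ/L)²·sin(jπx/L); on 0 ≤ x ≤ L, ∫sin²(jπx/L) dx = L/2 and ∫sin(jπx/L)·sin(lπx/L) dx = 0 for j ≠ l, so only diagonal terms survive in ∫|Ψ|² and ∫Ψ·Ψ″; ∫Ψ·Ψ′ dx = [Ψ²/2] between the walls = 0.
State is unnormalized: ∫|Ψ|² dx = 3.8036, and ∫Ψ*·(−ħ²/2m · Ψ'') dx = 34.613, so ⟨T⟩ = 34.613 / 3.8036.
⟨T⟩ = 9.1001.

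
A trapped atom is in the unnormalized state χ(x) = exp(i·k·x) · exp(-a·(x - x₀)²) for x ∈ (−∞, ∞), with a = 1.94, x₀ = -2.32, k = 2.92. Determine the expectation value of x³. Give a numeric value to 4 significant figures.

-13.38

⟨x³⟩ = ∫ x³·|χ|² dx / ∫|χ|² dx (integrals over the domain).
Gaussian moments (u = x − x₀): ∫u^(2j)·e^(−2au²) du = (2j−1)!!/(4a)^j · √(π/(2a)), odd powers integrate to 0; here √(π/(2a)) = 0.89983.
State is unnormalized: ∫|χ|² dx = 0.89983, and ∫χ*·x³·χ dx = -12.043, so ⟨x³⟩ = -12.043 / 0.89983.
⟨x³⟩ = -13.384.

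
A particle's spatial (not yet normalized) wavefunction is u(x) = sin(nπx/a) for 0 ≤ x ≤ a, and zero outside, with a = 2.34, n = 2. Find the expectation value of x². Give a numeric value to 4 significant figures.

1.756

⟨x²⟩ = ∫ x²·|u|² dx / ∫|u|² dx (integrals over the domain).
With sin²θ = (1 − cos2θ)/2 on 0 ≤ x ≤ a: ∫sin²(nπx/a) dx = a/2, ∫x·sin²(nπx/a) dx = a²/4, ∫x²·sin²(nπx/a) dx = a³·(1/6 − 1/(4n²π²)); higher powers xᵏ the same way, integrating xᵏ·cos(2nπx/a) by parts.
State is unnormalized: ∫|u|² dx = 1.1700, and ∫u*·x²·u dx = 2.0543, so ⟨x²⟩ = 2.0543 / 1.1700.
⟨x²⟩ = 1.7559.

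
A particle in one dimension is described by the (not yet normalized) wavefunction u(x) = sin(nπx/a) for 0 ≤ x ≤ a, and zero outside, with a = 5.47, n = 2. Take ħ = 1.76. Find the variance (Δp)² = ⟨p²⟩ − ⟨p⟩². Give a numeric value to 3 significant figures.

4.09

Compute ⟨p⟩ and ⟨p²⟩ separately; (Δp)² = ⟨p²⟩ − ⟨p⟩².
d/dx sin(nπx/a) = (nπ/a)·cos(nπx/a) and d²/dx² sin(nπx/a) = −(nπ/a)²·sin(nπx/a); on 0 ≤ x ≤ a, ∫sin²(nπx/a) dx = a/2 and ∫sin(nπx/a)·cos(nπx/a) dx = 0.
Normalization: ∫|u|² dx = 2.7350.
⟨p⟩ = 0.0000 and ⟨p²⟩ = 4.0871.
(Δp)² = 4.0871 − (0.0000)² = 4.0871.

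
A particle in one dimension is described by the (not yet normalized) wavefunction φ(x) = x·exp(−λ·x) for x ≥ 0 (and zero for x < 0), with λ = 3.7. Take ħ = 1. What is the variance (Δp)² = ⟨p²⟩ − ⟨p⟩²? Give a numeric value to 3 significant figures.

13.7

Compute ⟨p⟩ and ⟨p²⟩ separately; (Δp)² = ⟨p²⟩ − ⟨p⟩².
Differentiate x·exp(−λ·x) with the product rule; every integrand then reduces to terms xʲ·e^(−2λx) on [0, ∞), with ∫₀^∞ xʲ·e^(−2λx) dx = j!/(2λ)^(j+1).
Normalization: ∫|φ|² dx = 0.0049355.
⟨p⟩ = 0.0000 and ⟨p²⟩ = 13.690.
(Δp)² = 13.690 − (0.0000)² = 13.690.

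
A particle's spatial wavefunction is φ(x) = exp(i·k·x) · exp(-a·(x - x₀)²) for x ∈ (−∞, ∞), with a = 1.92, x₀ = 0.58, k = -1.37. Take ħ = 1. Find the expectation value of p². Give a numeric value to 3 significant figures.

3.80

p² φ = −ħ² d²φ/dx²; ⟨p²⟩ = −ħ² ∫ φ*·φ'' dx / ∫|φ|² dx.
Gaussian moments (u = x − x₀): ∫u^(2j)·e^(−2au²) du = (2j−1)!!/(4a)^j · √(π/(2a)), odd powers integrate to 0; here √(π/(2a)) = 0.90450. Derivatives: φ′ = (ik − 2au)·φ, φ″ = ((ik − 2au)² − 2a)·φ; the odd-in-u pieces drop out.
State is unnormalized: ∫|φ|² dx = 0.90450, and ∫φ*·(−ħ² φ'') dx = 3.4343, so ⟨p²⟩ = 3.4343 / 0.90450.
⟨p²⟩ = 3.7969.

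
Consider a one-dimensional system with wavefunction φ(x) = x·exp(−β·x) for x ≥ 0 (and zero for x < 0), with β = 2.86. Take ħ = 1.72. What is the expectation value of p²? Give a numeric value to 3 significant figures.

24.2

p² φ = −ħ² d²φ/dx²; ⟨p²⟩ = −ħ² ∫ φ*·φ'' dx / ∫|φ|² dx.
Differentiate x·exp(−β·x) with the product rule; every integrand then reduces to terms xʲ·e^(−2βx) on [0, ∞), with ∫₀^∞ xʲ·e^(−2βx) dx = j!/(2β)^(j+1).
State is unnormalized: ∫|φ|² dx = 0.010687, and ∫φ*·(−ħ² φ'') dx = 0.25860, so ⟨p²⟩ = 0.25860 / 0.010687.
⟨p²⟩ = 24.199.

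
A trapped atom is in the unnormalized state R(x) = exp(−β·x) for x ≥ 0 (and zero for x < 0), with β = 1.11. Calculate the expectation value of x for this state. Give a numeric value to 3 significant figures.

⟨x⟩ = ∫ x·|R|² dx / ∫|R|² dx (integrals over the domain).
Every integrand reduces to terms xʲ·e^(−2βx) on [0, ∞); use ∫₀^∞ xʲ·e^(−2βx) dx = j!/(2β)^(j+1).
State is unnormalized: ∫|R|² dx = 0.45045, and ∫R*·x·R dx = 0.20291, so ⟨x⟩ = 0.20291 / 0.45045.
⟨x⟩ = 0.45045.

0.450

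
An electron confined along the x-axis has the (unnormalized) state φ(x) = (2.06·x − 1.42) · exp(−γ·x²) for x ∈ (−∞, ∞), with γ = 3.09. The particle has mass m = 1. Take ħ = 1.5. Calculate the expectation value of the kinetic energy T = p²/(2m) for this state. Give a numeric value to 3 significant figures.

T = −(ħ²/2m) d²/dx², so ⟨T⟩ = −(ħ²/2m) ∫ φ*·φ'' dx / ∫|φ|² dx; with m = 1.
Expand each integrand as polynomial × e^(−2γx²) and use ∫x^(2j)·e^(−2γx²) dx = (2j−1)!!/(4γ)^j · √(π/(2γ)), odd powers → 0; here √(π/(2γ)) = 0.71299. Differentiate with the product rule, d/dx e^(−γx²) = −2γx·e^(−γx²).
State is unnormalized: ∫|φ|² dx = 1.6825, and ∫φ*·(−ħ²/2m · φ'') dx = 7.5506, so ⟨T⟩ = 7.5506 / 1.6825.
⟨T⟩ = 4.4878.

4.49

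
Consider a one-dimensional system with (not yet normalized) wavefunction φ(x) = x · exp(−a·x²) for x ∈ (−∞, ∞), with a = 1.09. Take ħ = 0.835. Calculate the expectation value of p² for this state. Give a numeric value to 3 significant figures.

p² φ = −ħ² d²φ/dx²; ⟨p²⟩ = −ħ² ∫ φ*·φ'' dx / ∫|φ|² dx.
Expand each integrand as polynomial × e^(−2ax²) and use ∫x^(2j)·e^(−2ax²) dx = (2j−1)!!/(4a)^j · √(π/(2a)), odd powers → 0; here √(π/(2a)) = 1.2005. Differentiate with the product rule, d/dx e^(−ax²) = −2ax·e^(−ax²).
State is unnormalized: ∫|φ|² dx = 0.27533, and ∫φ*·(−ħ² φ'') dx = 0.62774, so ⟨p²⟩ = 0.62774 / 0.27533.
⟨p²⟩ = 2.2799.

2.28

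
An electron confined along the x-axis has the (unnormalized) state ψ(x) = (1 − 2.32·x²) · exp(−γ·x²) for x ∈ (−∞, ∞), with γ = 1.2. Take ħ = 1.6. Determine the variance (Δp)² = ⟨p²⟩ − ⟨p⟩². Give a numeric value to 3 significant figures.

Compute ⟨p⟩ and ⟨p²⟩ separately; (Δp)² = ⟨p²⟩ − ⟨p⟩².
Expand each integrand as polynomial × e^(−2γx²) and use ∫x^(2j)·e^(−2γx²) dx = (2j−1)!!/(4γ)^j · √(π/(2γ)), odd powers → 0; here √(π/(2γ)) = 1.1441. Differentiate with the product rule, d/dx e^(−γx²) = −2γx·e^(−γx²).
Normalization: ∫|ψ|² dx = 0.83997.
⟨p⟩ = 0.0000 and ⟨p²⟩ = 15.072.
(Δp)² = 15.072 − (0.0000)² = 15.072.

15.1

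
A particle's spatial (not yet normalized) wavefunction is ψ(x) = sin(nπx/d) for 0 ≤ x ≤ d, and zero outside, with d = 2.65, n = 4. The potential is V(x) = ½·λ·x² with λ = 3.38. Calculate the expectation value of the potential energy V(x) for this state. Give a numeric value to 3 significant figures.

⟨V⟩ = ∫ V(x)·|ψ|² dx / ∫|ψ|² dx.
With sin²θ = (1 − cos2θ)/2 on 0 ≤ x ≤ d: ∫sin²(nπx/d) dx = d/2, ∫x·sin²(nπx/d) dx = d²/4, ∫x²·sin²(nπx/d) dx = d³·(1/6 − 1/(4n²π²)); higher powers xᵏ the same way, integrating xᵏ·cos(2nπx/d) by parts.
State is unnormalized: ∫|ψ|² dx = 1.3250, and ∫ψ*·V(x)·ψ dx = 5.1919, so ⟨V⟩ = 5.1919 / 1.3250.
⟨V⟩ = 3.9184.

3.92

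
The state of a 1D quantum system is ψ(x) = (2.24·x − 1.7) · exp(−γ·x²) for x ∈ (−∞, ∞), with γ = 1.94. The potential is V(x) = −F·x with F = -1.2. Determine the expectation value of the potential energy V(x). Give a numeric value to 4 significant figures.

-0.3330

⟨V⟩ = ∫ V(x)·|ψ|² dx / ∫|ψ|² dx.
Expand each integrand as polynomial × e^(−2γx²) and use ∫x^(2j)·e^(−2γx²) dx = (2j−1)!!/(4γ)^j · √(π/(2γ)), odd powers → 0; here √(π/(2γ)) = 0.89983.
State is unnormalized: ∫|ψ|² dx = 3.1823, and ∫ψ*·V(x)·ψ dx = -1.0598, so ⟨V⟩ = -1.0598 / 3.1823.
⟨V⟩ = -0.33301.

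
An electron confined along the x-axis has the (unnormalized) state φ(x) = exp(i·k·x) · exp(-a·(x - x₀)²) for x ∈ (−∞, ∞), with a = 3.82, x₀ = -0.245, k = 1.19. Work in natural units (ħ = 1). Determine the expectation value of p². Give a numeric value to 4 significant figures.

p² φ = −ħ² d²φ/dx²; ⟨p²⟩ = −ħ² ∫ φ*·φ'' dx / ∫|φ|² dx.
Gaussian moments (u = x − x₀): ∫u^(2j)·e^(−2au²) du = (2j−1)!!/(4a)^j · √(π/(2a)), odd powers integrate to 0; here √(π/(2a)) = 0.64125. Derivatives: φ′ = (ik − 2au)·φ, φ″ = ((ik − 2au)² − 2a)·φ; the odd-in-u pieces drop out.
State is unnormalized: ∫|φ|² dx = 0.64125, and ∫φ*·(−ħ² φ'') dx = 3.3577, so ⟨p²⟩ = 3.3577 / 0.64125.
⟨p²⟩ = 5.2361.

5.236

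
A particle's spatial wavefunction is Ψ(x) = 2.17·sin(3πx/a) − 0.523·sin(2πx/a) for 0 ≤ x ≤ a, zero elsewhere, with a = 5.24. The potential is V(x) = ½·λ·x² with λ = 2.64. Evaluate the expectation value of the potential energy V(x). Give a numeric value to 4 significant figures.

⟨V⟩ = ∫ V(x)·|Ψ|² dx / ∫|Ψ|² dx.
On 0 ≤ x ≤ a (j ≠ l): ∫sin²(jπx/a) dx = a/2, ∫sin(jπx/a)·sin(lπx/a) dx = 0; diagonal moments ∫x·sin²(jπx/a) dx = a²/4, ∫x²·sin²(jπx/a) dx = a³·(1/6 − 1/(4j²π²)); cross terms ∫x·sin(jπx/a)·sin(lπx/a) dx = 0 for j + l even and −4jla²/(π²(j² − l²)²) for j + l odd, ∫x²·sin(jπx/a)·sin(lπx/a) dx = (−1)^(j+l)·4jla³/(π²(j² − l²)²); higher powers the same way via product-to-sum and parts.
State is unnormalized: ∫|Ψ|² dx = 13.054, and ∫Ψ*·V(x)·Ψ dx = 196.79, so ⟨V⟩ = 196.79 / 13.054.
⟨V⟩ = 15.075.

15.08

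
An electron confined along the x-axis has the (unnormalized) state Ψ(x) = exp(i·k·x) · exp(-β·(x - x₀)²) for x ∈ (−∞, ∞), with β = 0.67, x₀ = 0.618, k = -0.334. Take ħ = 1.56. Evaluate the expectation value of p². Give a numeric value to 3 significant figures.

1.90

p² Ψ = −ħ² d²Ψ/dx²; ⟨p²⟩ = −ħ² ∫ Ψ*·Ψ'' dx / ∫|Ψ|² dx.
Gaussian moments (u = x − x₀): ∫u^(2j)·e^(−2βu²) du = (2j−1)!!/(4β)^j · √(π/(2β)), odd powers integrate to 0; here √(π/(2β)) = 1.5312. Derivatives: Ψ′ = (ik − 2βu)·Ψ, Ψ″ = ((ik − 2βu)² − 2β)·Ψ; the odd-in-u pieces drop out.
State is unnormalized: ∫|Ψ|² dx = 1.5312, and ∫Ψ*·(−ħ² Ψ'') dx = 2.9123, so ⟨p²⟩ = 2.9123 / 1.5312.
⟨p²⟩ = 1.9020.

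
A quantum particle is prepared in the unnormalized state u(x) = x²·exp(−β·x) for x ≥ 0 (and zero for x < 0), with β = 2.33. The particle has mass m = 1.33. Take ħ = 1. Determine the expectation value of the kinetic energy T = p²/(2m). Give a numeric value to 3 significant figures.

T = −(ħ²/2m) d²/dx², so ⟨T⟩ = −(ħ²/2m) ∫ u*·u'' dx / ∫|u|² dx; with m = 1.33.
Differentiate x²·exp(−β·x) with the product rule; every integrand then reduces to terms xʲ·e^(−2βx) on [0, ∞), with ∫₀^∞ xʲ·e^(−2βx) dx = j!/(2β)^(j+1).
State is unnormalized: ∫|u|² dx = 0.010921, and ∫u*·(−ħ²/2m · u'') dx = 0.0074300, so ⟨T⟩ = 0.0074300 / 0.010921.
⟨T⟩ = 0.68031.

0.680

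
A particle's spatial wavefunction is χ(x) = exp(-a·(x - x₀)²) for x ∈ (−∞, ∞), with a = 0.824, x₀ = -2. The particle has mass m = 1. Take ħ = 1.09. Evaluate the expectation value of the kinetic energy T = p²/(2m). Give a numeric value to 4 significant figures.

0.4895

T = −(ħ²/2m) d²/dx², so ⟨T⟩ = −(ħ²/2m) ∫ χ*·χ'' dx / ∫|χ|² dx; with m = 1.
Gaussian moments (u = x − x₀): ∫u^(2j)·e^(−2au²) du = (2j−1)!!/(4a)^j · √(π/(2a)), odd powers integrate to 0; here √(π/(2a)) = 1.3807. Derivatives: d/dx e^(−au²) = −2au·e^(−au²), d²/dx² e^(−au²) = (4a²u² − 2a)·e^(−au²).
State is unnormalized: ∫|χ|² dx = 1.3807, and ∫χ*·(−ħ²/2m · χ'') dx = 0.67584, so ⟨T⟩ = 0.67584 / 1.3807.
⟨T⟩ = 0.48950.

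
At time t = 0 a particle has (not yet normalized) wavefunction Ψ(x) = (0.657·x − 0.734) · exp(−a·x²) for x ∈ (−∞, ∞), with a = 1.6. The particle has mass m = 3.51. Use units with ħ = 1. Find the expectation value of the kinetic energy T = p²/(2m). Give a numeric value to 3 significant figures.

0.279

T = −(ħ²/2m) d²/dx², so ⟨T⟩ = −(ħ²/2m) ∫ Ψ*·Ψ'' dx / ∫|Ψ|² dx; with m = 3.51.
Expand each integrand as polynomial × e^(−2ax²) and use ∫x^(2j)·e^(−2ax²) dx = (2j−1)!!/(4a)^j · √(π/(2a)), odd powers → 0; here √(π/(2a)) = 0.99083. Differentiate with the product rule, d/dx e^(−ax²) = −2ax·e^(−ax²).
State is unnormalized: ∫|Ψ|² dx = 0.60064, and ∫Ψ*·(−ħ²/2m · Ψ'') dx = 0.16736, so ⟨T⟩ = 0.16736 / 0.60064.
⟨T⟩ = 0.27864.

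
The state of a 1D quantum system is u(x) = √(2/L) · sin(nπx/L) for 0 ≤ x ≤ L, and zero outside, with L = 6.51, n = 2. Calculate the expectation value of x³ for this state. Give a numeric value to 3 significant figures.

⟨x³⟩ = ∫ x³·|u|² dx (integrals over the domain).
With sin²θ = (1 − cos2θ)/2 on 0 ≤ x ≤ L: ∫sin²(nπx/L) dx = L/2, ∫x·sin²(nπx/L) dx = L²/4, ∫x²·sin²(nπx/L) dx = L³·(1/6 − 1/(4n²π²)); higher powers xᵏ the same way, integrating xᵏ·cos(2nπx/L) by parts.
⟨x³⟩ = 63.732.

63.7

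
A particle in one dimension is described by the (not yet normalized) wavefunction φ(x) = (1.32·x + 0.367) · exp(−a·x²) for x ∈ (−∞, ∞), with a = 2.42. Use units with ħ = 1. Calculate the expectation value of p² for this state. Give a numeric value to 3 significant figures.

p² φ = −ħ² d²φ/dx²; ⟨p²⟩ = −ħ² ∫ φ*·φ'' dx / ∫|φ|² dx.
Expand each integrand as polynomial × e^(−2ax²) and use ∫x^(2j)·e^(−2ax²) dx = (2j−1)!!/(4a)^j · √(π/(2a)), odd powers → 0; here √(π/(2a)) = 0.80566. Differentiate with the product rule, d/dx e^(−ax²) = −2ax·e^(−ax²).
State is unnormalized: ∫|φ|² dx = 0.25353, and ∫φ*·(−ħ² φ'') dx = 1.3154, so ⟨p²⟩ = 1.3154 / 0.25353.
⟨p²⟩ = 5.1884.

5.19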